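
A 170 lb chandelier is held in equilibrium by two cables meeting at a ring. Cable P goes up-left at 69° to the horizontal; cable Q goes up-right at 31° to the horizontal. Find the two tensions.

T_P = 148.0 lb, T_Q = 61.86 lb

ΣF_x = 0: −T_P·cos69° + T_Q·cos31° = 0 → T_Q = 0.418084·T_P.
ΣF_y = 0: T_P·sin69° + T_Q·sin31° = 170.
Substitute: T_P·(0.93358 + 0.418084·0.515038) = 170 → T_P = 147.966 ≈ 148.0 lb.
Then T_Q = 0.418084 × 147.966 = 61.86 lb.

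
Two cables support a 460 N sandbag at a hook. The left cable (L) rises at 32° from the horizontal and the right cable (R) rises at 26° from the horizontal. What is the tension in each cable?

ΣF_x = 0: −T_L·cos32° + T_R·cos26° = 0 → T_R = 0.94354·T_L.
ΣF_y = 0: T_L·sin32° + T_R·sin26° = 460.
Substitute: T_L·(0.529919 + 0.94354·0.438371) = 460 → T_L = 487.526 ≈ 487.5 N.
Then T_R = 0.94354 × 487.526 = 460.0 N.

T_L = 487.5 N, T_R = 460.0 N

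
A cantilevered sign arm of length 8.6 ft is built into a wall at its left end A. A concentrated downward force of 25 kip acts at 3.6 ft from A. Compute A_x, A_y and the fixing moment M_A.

ΣF_x = 0: A_x = 0.
ΣF_y = 0: A_y − 25 = 0 → A_y = 25.00 kip.
ΣM about A: M_A − 25·3.6 = 0 → M_A = 90.00 kip·ft.

A_x = 0, A_y = 25.00 kip, M_A = 90.00 kip·ft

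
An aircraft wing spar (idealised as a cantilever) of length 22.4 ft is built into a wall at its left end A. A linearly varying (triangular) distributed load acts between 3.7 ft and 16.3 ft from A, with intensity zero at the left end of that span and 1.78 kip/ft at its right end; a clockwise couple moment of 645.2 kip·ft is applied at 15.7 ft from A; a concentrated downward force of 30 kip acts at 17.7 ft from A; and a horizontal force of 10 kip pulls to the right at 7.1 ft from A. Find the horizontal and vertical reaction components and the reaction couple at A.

Resultant of the triangular load: ½ × 1.78 × 12.6 = 11.214 kip, acting at 12.1 ft from A (one-third of the span from the peak).
ΣF_x = 0: A_x + 10 = 0 → A_x = -10.00 kip.
ΣF_y = 0: A_y − ½·1.78·12.6 − 30 = 0 → A_y = 41.21 kip.
ΣM about A: M_A − (½·1.78·12.6)·12.1 − 645.2 − 30·17.7 = 0 → M_A = 1312 kip·ft.

A_x = -10.00 kip, A_y = 41.21 kip, M_A = 1312 kip·ft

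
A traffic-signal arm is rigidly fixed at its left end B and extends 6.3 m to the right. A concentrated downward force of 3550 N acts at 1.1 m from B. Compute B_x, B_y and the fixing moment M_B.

B_x = 0, B_y = 3550 N, M_B = 3905 N·m

ΣF_x = 0: B_x = 0.
ΣF_y = 0: B_y − 3550 = 0 → B_y = 3550 N.
ΣM about B: M_B − 3550·1.1 = 0 → M_B = 3905 N·m.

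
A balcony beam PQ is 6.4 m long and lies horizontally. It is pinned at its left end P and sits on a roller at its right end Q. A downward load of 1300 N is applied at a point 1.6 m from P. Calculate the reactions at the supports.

P_x = 0, P_y = 975.0 N, Q_y = 325.0 N

Moments about P: Q_y·6.4 − 1300·1.6 = 0 → Q_y = 2080/6.4 = 325.0 N.
ΣF_y = 0: P_y + 325 − 1300 = 0 → P_y = 975.0 N.
ΣF_x = 0: no horizontal applied forces, so P_x = 0.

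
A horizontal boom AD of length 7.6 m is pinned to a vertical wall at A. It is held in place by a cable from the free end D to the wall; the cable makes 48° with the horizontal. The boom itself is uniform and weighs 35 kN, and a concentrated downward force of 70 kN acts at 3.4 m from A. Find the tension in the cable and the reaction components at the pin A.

ΣM about A: T·sin48°·7.6 − 35·3.8 − 70·3.4 = 0 → T = 371/(7.6·0.743145) = 65.6881 ≈ 65.69 kN.
ΣF_x = 0: A_x − T·cos48° = 0 → A_x = 65.6881 × 0.669131 = 43.95 kN.
ΣF_y = 0: A_y + T·sin48° − 35 − 70 = 0 → A_y = 105 − 65.6881 × 0.743145 = 56.18 kN.

T = 65.69 kN, A_x = 43.95 kN, A_y = 56.18 kN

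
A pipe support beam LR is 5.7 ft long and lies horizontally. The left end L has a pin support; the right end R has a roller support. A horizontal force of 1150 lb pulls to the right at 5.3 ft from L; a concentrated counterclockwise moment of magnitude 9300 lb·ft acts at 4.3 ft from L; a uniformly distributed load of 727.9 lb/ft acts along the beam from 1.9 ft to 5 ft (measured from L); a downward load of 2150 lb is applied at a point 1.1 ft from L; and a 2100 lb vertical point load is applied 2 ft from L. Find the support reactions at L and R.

Resultant of the distributed load: 727.9 × 3.1 = 2256.49 lb at 3.45 ft from L.
Taking moments about L: R_y·5.7 + 9300 − (727.9·3.1)·3.45 − 2150·1.1 − 2100·2 = 0 → R_y = 5049.8905/5.7 = 885.946 ≈ 885.9 lb.
ΣF_y = 0: L_y + 885.946 − 727.9·3.1 − 2150 − 2100 = 0 → L_y = 5621 lb.
ΣF_x = 0: L_x + 1150 = 0 → L_x = -1150 lb.

L_x = -1150 lb, L_y = 5621 lb, R_y = 885.9 lb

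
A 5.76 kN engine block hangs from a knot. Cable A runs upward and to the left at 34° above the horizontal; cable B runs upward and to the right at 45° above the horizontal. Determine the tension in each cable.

T_A = 4.149 kN, T_B = 4.865 kN

ΣF_x = 0: −T_A·cos34° + T_B·cos45° = 0 → T_B = 1.17244·T_A.
ΣF_y = 0: T_A·sin34° + T_B·sin45° = 5.76.
Substitute: T_A·(0.559193 + 1.17244·0.707107) = 5.76 → T_A = 4.14916 ≈ 4.149 kN.
Then T_B = 1.17244 × 4.14916 = 4.865 kN.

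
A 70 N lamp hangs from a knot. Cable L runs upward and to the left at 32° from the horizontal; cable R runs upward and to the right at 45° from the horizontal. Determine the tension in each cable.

T_L = 50.80 N, T_R = 60.92 N

ΣF_x = 0: −T_L·cos32° + T_R·cos45° = 0 → T_R = 1.19932·T_L.
ΣF_y = 0: T_L·sin32° + T_R·sin45° = 70.
Substitute: T_L·(0.529919 + 1.19932·0.707107) = 70 → T_L = 50.7995 ≈ 50.80 N.
Then T_R = 1.19932 × 50.7995 = 60.92 N.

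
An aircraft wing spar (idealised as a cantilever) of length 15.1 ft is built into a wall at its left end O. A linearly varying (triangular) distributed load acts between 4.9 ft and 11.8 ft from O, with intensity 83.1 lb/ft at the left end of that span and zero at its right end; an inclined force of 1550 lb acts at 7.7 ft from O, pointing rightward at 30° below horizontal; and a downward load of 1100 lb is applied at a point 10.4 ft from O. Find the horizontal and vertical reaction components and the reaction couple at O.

O_x = -1342 lb, O_y = 2162 lb, M_O = 19470 lb·ft

Resultant of the triangular load: ½ × 83.1 × 6.9 = 286.695 lb, acting at 7.2 ft from O (one-third of the span from the peak).
ΣF_x = 0: O_x + 1550·cos30° = 0 → O_x = -1342 lb.
ΣF_y = 0: O_y − ½·83.1·6.9 − 1550·sin30° − 1100 = 0 → O_y = 2162 lb.
ΣM about O: M_O − (½·83.1·6.9)·7.2 − 1550·sin30°·7.7 − 1100·10.4 = 0 → M_O = 19470 lb·ft.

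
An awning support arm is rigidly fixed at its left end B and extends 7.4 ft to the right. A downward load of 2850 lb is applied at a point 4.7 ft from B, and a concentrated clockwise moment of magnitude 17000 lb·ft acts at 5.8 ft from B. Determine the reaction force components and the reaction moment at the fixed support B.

ΣF_x = 0: B_x = 0.
ΣF_y = 0: B_y − 2850 = 0 → B_y = 2850 lb.
ΣM about B: M_B − 2850·4.7 − 17000 = 0 → M_B = 30400 lb·ft.

B_x = 0, B_y = 2850 lb, M_B = 30400 lb·ft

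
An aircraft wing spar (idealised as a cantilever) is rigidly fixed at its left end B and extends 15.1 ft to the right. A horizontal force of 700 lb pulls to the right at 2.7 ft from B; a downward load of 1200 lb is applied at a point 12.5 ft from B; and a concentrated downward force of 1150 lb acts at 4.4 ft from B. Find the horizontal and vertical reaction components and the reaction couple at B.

ΣF_x = 0: B_x + 700 = 0 → B_x = -700.0 lb.
ΣF_y = 0: B_y − 1200 − 1150 = 0 → B_y = 2350 lb.
ΣM about B: M_B − 1200·12.5 − 1150·4.4 = 0 → M_B = 20060 lb·ft.

B_x = -700.0 lb, B_y = 2350 lb, M_B = 20060 lb·ft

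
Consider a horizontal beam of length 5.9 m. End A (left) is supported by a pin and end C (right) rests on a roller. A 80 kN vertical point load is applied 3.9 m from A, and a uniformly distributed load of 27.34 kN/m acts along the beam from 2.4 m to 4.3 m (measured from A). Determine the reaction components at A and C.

A_x = 0, A_y = 49.57 kN, C_y = 82.38 kN

Resultant of the distributed load: 27.34 × 1.9 = 51.946 kN at 3.35 m from A.
ΣM about A: C_y·5.9 − 80·3.9 − (27.34·1.9)·3.35 = 0 → C_y = 486.0191/5.9 = 82.3761 ≈ 82.38 kN.
ΣF_y = 0: A_y + 82.3761 − 80 − 27.34·1.9 = 0 → A_y = 49.57 kN.
ΣF_x = 0: no horizontal applied forces, so A_x = 0.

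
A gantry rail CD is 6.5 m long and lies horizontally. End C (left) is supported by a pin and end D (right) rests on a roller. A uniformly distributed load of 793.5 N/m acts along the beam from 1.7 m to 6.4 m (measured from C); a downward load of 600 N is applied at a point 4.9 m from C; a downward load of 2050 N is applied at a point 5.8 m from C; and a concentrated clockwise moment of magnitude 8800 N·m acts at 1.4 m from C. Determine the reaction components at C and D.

Resultant of the distributed load: 793.5 × 4.7 = 3729.45 N at 4.05 m from C.
Taking moments about C: D_y·6.5 − (793.5·4.7)·4.05 − 600·4.9 − 2050·5.8 − 8800 = 0 → D_y = 38734.2725/6.5 = 5959.12 ≈ 5959 N.
ΣF_y = 0: C_y + 5959.12 − 793.5·4.7 − 600 − 2050 = 0 → C_y = 420.3 N.
ΣF_x = 0: no horizontal applied forces, so C_x = 0.

C_x = 0, C_y = 420.3 N, D_y = 5959 N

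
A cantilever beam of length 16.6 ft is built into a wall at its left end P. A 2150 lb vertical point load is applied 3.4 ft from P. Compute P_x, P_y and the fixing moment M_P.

ΣF_x = 0: P_x = 0.
ΣF_y = 0: P_y − 2150 = 0 → P_y = 2150 lb.
ΣM about P: M_P − 2150·3.4 = 0 → M_P = 7310 lb·ft.

P_x = 0, P_y = 2150 lb, M_P = 7310 lb·ft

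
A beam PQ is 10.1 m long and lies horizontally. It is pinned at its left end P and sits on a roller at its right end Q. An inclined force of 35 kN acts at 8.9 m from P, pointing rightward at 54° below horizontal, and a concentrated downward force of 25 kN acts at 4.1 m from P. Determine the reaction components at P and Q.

P_x = -20.57 kN, P_y = 18.22 kN, Q_y = 35.10 kN

ΣM about P: Q_y·10.1 − 35·sin54°·8.9 − 25·4.1 = 0 → Q_y = 354.509/10.1 = 35.0999 ≈ 35.10 kN.
ΣF_y = 0: P_y + 35.0999 − 35·sin54° − 25 = 0 → P_y = 18.22 kN.
ΣF_x = 0: P_x + 35·cos54° = 0 → P_x = -20.57 kN.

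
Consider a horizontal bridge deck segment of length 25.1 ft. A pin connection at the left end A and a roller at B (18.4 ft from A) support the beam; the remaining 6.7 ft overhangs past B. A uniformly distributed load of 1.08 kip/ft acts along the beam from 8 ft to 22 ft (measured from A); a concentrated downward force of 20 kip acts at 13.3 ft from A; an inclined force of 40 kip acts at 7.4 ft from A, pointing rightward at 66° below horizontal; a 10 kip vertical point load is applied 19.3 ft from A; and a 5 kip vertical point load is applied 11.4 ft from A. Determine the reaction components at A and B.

A_x = -16.27 kip, A_y = 31.60 kip, B_y = 55.07 kip

Resultant of the distributed load: 1.08 × 14 = 15.12 kip at 15 ft from A.
Moments about A: B_y·18.4 − (1.08·14)·15 − 20·13.3 − 40·sin66°·7.4 − 10·19.3 − 5·11.4 = 0 → B_y = 1013.21/18.4 = 55.0658 ≈ 55.07 kip.
ΣF_y = 0: A_y + 55.0658 − 1.08·14 − 20 − 40·sin66° − 10 − 5 = 0 → A_y = 31.60 kip.
ΣF_x = 0: A_x + 40·cos66° = 0 → A_x = -16.27 kip.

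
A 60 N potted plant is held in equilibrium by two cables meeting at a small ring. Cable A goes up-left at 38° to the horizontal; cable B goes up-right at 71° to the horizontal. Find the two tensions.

ΣF_x = 0: −T_A·cos38° + T_B·cos71° = 0 → T_B = 2.42042·T_A.
ΣF_y = 0: T_A·sin38° + T_B·sin71° = 60.
Substitute: T_A·(0.615661 + 2.42042·0.945519) = 60 → T_A = 20.6596 ≈ 20.66 N.
Then T_B = 2.42042 × 20.6596 = 50.00 N.

T_A = 20.66 N, T_B = 50.00 N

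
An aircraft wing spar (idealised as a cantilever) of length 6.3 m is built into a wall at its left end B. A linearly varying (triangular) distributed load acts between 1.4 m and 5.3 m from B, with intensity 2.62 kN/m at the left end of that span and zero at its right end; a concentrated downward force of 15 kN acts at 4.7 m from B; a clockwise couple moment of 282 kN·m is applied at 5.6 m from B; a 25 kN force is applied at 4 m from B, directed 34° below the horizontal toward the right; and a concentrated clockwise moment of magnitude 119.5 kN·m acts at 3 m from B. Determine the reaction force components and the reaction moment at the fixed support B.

Resultant of the triangular load: ½ × 2.62 × 3.9 = 5.109 kN, acting at 2.7 m from B (one-third of the span from the peak).
ΣF_x = 0: B_x + 25·cos34° = 0 → B_x = -20.73 kN.
ΣF_y = 0: B_y − ½·2.62·3.9 − 15 − 25·sin34° = 0 → B_y = 34.09 kN.
ΣM about B: M_B − (½·2.62·3.9)·2.7 − 15·4.7 − 282 − 25·sin34°·4 − 119.5 = 0 → M_B = 541.7 kN·m.

B_x = -20.73 kN, B_y = 34.09 kN, M_B = 541.7 kN·m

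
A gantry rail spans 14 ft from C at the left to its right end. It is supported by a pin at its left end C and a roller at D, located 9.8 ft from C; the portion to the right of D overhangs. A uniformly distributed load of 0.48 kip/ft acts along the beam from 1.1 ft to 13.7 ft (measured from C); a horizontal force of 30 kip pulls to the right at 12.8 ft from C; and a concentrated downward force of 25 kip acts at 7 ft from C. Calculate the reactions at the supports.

C_x = -30.00 kip, C_y = 8.624 kip, D_y = 22.42 kip

Resultant of the distributed load: 0.48 × 12.6 = 6.048 kip at 7.4 ft from C.
Taking moments about C: D_y·9.8 − (0.48·12.6)·7.4 − 25·7 = 0 → D_y = 219.7552/9.8 = 22.424 ≈ 22.42 kip.
ΣF_y = 0: C_y + 22.424 − 0.48·12.6 − 25 = 0 → C_y = 8.624 kip.
ΣF_x = 0: C_x + 30 = 0 → C_x = -30.00 kip.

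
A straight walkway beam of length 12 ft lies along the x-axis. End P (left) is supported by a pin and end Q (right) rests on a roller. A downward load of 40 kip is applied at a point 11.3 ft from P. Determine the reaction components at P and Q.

P_x = 0, P_y = 2.333 kip, Q_y = 37.67 kip

ΣM about P: Q_y·12 − 40·11.3 = 0 → Q_y = 452/12 = 37.6667 ≈ 37.67 kip.
ΣF_y = 0: P_y + 37.6667 − 40 = 0 → P_y = 2.333 kip.
ΣF_x = 0: no horizontal applied forces, so P_x = 0.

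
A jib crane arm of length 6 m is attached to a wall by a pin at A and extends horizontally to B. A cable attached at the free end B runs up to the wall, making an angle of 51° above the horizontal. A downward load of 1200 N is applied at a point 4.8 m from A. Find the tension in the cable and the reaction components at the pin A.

T = 1235 N, A_x = 777.4 N, A_y = 240.0 N

ΣM about A: T·sin51°·6 − 1200·4.8 = 0 → T = 5760/(6·0.777146) = 1235.29 ≈ 1235 N.
ΣF_x = 0: A_x − T·cos51° = 0 → A_x = 1235.29 × 0.62932 = 777.4 N.
ΣF_y = 0: A_y + T·sin51° − 1200 = 0 → A_y = 1200 − 1235.29 × 0.777146 = 240.0 N.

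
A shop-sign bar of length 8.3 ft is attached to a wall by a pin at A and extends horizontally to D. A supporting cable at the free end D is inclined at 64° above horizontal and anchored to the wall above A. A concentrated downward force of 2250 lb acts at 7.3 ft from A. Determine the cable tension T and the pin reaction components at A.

ΣM about A: T·sin64°·8.3 − 2250·7.3 = 0 → T = 16425/(8.3·0.898794) = 2201.75 ≈ 2202 lb.
ΣF_x = 0: A_x − T·cos64° = 0 → A_x = 2201.75 × 0.438371 = 965.2 lb.
ΣF_y = 0: A_y + T·sin64° − 2250 = 0 → A_y = 2250 − 2201.75 × 0.898794 = 271.1 lb.

T = 2202 lb, A_x = 965.2 lb, A_y = 271.1 lb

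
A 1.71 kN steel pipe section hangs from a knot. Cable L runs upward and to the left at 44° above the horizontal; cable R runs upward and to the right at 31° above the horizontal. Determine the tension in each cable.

ΣF_x = 0: −T_L·cos44° + T_R·cos31° = 0 → T_R = 0.839206·T_L.
ΣF_y = 0: T_L·sin44° + T_R·sin31° = 1.71.
Substitute: T_L·(0.694658 + 0.839206·0.515038) = 1.71 → T_L = 1.51746 ≈ 1.517 kN.
Then T_R = 0.839206 × 1.51746 = 1.273 kN.

T_L = 1.517 kN, T_R = 1.273 kN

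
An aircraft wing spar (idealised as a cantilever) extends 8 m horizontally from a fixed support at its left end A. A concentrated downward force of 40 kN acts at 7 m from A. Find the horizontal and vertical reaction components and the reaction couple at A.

ΣF_x = 0: A_x = 0.
ΣF_y = 0: A_y − 40 = 0 → A_y = 40.00 kN.
ΣM about A: M_A − 40·7 = 0 → M_A = 280.0 kN·m.

A_x = 0, A_y = 40.00 kN, M_A = 280.0 kN·m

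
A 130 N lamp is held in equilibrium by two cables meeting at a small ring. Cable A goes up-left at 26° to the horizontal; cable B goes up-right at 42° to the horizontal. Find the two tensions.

ΣF_x = 0: −T_A·cos26° + T_B·cos42° = 0 → T_B = 1.20945·T_A.
ΣF_y = 0: T_A·sin26° + T_B·sin42° = 130.
Substitute: T_A·(0.438371 + 1.20945·0.669131) = 130 → T_A = 104.196 ≈ 104.2 N.
Then T_B = 1.20945 × 104.196 = 126.0 N.

T_A = 104.2 N, T_B = 126.0 N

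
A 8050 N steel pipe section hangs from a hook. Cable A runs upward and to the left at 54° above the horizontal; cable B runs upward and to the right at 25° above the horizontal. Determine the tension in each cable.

T_A = 7432 N, T_B = 4820 N

ΣF_x = 0: −T_A·cos54° + T_B·cos25° = 0 → T_B = 0.648549·T_A.
ΣF_y = 0: T_A·sin54° + T_B·sin25° = 8050.
Substitute: T_A·(0.809017 + 0.648549·0.422618) = 8050 → T_A = 7432.33 ≈ 7432 N.
Then T_B = 0.648549 × 7432.33 = 4820 N.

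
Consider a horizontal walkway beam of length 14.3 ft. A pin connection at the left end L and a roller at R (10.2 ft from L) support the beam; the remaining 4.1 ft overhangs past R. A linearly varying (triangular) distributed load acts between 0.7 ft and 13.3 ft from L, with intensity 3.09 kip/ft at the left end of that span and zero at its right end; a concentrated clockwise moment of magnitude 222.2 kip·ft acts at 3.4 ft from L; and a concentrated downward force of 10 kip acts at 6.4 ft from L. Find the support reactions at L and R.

Resultant of the triangular load: ½ × 3.09 × 12.6 = 19.467 kip, acting at 4.9 ft from L (one-third of the span from the peak).
Moments about L: R_y·10.2 − (½·3.09·12.6)·4.9 − 222.2 − 10·6.4 = 0 → R_y = 381.5883/10.2 = 37.4106 ≈ 37.41 kip.
ΣF_y = 0: L_y + 37.4106 − ½·3.09·12.6 − 10 = 0 → L_y = -7.944 kip.
ΣF_x = 0: no horizontal applied forces, so L_x = 0.

L_x = 0, L_y = -7.944 kip, R_y = 37.41 kip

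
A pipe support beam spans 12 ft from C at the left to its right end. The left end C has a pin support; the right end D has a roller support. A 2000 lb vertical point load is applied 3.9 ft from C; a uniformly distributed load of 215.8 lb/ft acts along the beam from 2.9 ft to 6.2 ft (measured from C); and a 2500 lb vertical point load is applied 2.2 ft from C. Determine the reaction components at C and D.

C_x = 0, C_y = 3834 lb, D_y = 1378 lb

Resultant of the distributed load: 215.8 × 3.3 = 712.14 lb at 4.55 ft from C.
Moments about C: D_y·12 − 2000·3.9 − (215.8·3.3)·4.55 − 2500·2.2 = 0 → D_y = 16540.237/12 = 1378.35 ≈ 1378 lb.
ΣF_y = 0: C_y + 1378.35 − 2000 − 215.8·3.3 − 2500 = 0 → C_y = 3834 lb.
ΣF_x = 0: no horizontal applied forces, so C_x = 0.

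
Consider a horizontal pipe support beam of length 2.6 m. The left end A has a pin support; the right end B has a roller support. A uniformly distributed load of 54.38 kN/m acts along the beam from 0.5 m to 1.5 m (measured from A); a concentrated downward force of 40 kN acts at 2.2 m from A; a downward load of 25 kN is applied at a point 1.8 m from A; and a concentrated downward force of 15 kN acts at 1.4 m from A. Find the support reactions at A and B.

A_x = 0, A_y = 54.23 kN, B_y = 80.15 kN

Resultant of the distributed load: 54.38 × 1 = 54.38 kN at 1 m from A.
Taking moments about A: B_y·2.6 − (54.38·1)·1 − 40·2.2 − 25·1.8 − 15·1.4 = 0 → B_y = 208.38/2.6 = 80.1462 ≈ 80.15 kN.
ΣF_y = 0: A_y + 80.1462 − 54.38·1 − 40 − 25 − 15 = 0 → A_y = 54.23 kN.
ΣF_x = 0: no horizontal applied forces, so A_x = 0.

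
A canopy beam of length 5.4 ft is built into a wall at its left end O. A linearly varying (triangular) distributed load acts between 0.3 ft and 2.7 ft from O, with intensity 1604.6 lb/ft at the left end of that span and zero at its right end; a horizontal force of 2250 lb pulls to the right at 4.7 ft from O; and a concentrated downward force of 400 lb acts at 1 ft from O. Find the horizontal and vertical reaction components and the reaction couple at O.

O_x = -2250 lb, O_y = 2326 lb, M_O = 2518 lb·ft

Resultant of the triangular load: ½ × 1604.6 × 2.4 = 1925.52 lb, acting at 1.1 ft from O (one-third of the span from the peak).
ΣF_x = 0: O_x + 2250 = 0 → O_x = -2250 lb.
ΣF_y = 0: O_y − ½·1604.6·2.4 − 400 = 0 → O_y = 2326 lb.
ΣM about O: M_O − (½·1604.6·2.4)·1.1 − 400·1 = 0 → M_O = 2518 lb·ft.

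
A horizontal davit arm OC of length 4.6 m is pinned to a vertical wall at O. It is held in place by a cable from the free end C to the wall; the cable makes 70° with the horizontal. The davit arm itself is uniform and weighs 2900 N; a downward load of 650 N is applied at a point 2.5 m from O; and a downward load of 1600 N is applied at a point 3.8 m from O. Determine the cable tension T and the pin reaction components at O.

ΣM about O: T·sin70°·4.6 − 2900·2.3 − 650·2.5 − 1600·3.8 = 0 → T = 14375/(4.6·0.939693) = 3325.55 ≈ 3326 N.
ΣF_x = 0: O_x − T·cos70° = 0 → O_x = 3325.55 × 0.34202 = 1137 N.
ΣF_y = 0: O_y + T·sin70° − 2900 − 650 − 1600 = 0 → O_y = 5150 − 3325.55 × 0.939693 = 2025 N.

T = 3326 N, O_x = 1137 N, O_y = 2025 N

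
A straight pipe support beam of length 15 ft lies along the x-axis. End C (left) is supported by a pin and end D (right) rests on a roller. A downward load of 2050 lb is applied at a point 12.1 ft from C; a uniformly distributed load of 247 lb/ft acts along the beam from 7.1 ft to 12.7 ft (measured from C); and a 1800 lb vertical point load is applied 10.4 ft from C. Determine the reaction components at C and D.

C_x = 0, C_y = 1419 lb, D_y = 3815 lb

Resultant of the distributed load: 247 × 5.6 = 1383.2 lb at 9.9 ft from C.
Taking moments about C: D_y·15 − 2050·12.1 − (247·5.6)·9.9 − 1800·10.4 = 0 → D_y = 57218.68/15 = 3814.58 ≈ 3815 lb.
ΣF_y = 0: C_y + 3814.58 − 2050 − 247·5.6 − 1800 = 0 → C_y = 1419 lb.
ΣF_x = 0: no horizontal applied forces, so C_x = 0.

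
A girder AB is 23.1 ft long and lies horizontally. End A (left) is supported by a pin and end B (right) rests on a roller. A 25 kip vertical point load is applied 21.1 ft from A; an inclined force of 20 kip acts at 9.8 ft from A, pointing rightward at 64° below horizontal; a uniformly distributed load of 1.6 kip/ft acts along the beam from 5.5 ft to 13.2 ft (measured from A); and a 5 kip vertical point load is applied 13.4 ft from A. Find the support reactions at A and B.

Resultant of the distributed load: 1.6 × 7.7 = 12.32 kip at 9.35 ft from A.
Taking moments about A: B_y·23.1 − 25·21.1 − 20·sin64°·9.8 − (1.6·7.7)·9.35 − 5·13.4 = 0 → B_y = 885.856/23.1 = 38.3487 ≈ 38.35 kip.
ΣF_y = 0: A_y + 38.3487 − 25 − 20·sin64° − 1.6·7.7 − 5 = 0 → A_y = 21.95 kip.
ΣF_x = 0: A_x + 20·cos64° = 0 → A_x = -8.767 kip.

A_x = -8.767 kip, A_y = 21.95 kip, B_y = 38.35 kip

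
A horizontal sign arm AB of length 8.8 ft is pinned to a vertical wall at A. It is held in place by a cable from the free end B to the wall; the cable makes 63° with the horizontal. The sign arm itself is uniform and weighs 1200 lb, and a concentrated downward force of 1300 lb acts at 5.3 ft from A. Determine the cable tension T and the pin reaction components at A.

ΣM about A: T·sin63°·8.8 − 1200·4.4 − 1300·5.3 = 0 → T = 12170/(8.8·0.891007) = 1552.13 ≈ 1552 lb.
ΣF_x = 0: A_x − T·cos63° = 0 → A_x = 1552.13 × 0.45399 = 704.7 lb.
ΣF_y = 0: A_y + T·sin63° − 1200 − 1300 = 0 → A_y = 2500 − 1552.13 × 0.891007 = 1117 lb.

T = 1552 lb, A_x = 704.7 lb, A_y = 1117 lb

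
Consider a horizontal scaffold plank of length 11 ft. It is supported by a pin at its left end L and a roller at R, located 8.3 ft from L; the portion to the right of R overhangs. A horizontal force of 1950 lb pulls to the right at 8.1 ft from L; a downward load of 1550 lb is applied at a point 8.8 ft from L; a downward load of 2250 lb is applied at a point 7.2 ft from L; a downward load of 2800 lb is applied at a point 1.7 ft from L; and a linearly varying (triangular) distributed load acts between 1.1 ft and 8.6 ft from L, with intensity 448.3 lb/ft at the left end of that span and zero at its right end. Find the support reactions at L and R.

L_x = -1950 lb, L_y = 3383 lb, R_y = 4898 lb

Resultant of the triangular load: ½ × 448.3 × 7.5 = 1681.125 lb, acting at 3.6 ft from L (one-third of the span from the peak).
Taking moments about L: R_y·8.3 − 1550·8.8 − 2250·7.2 − 2800·1.7 − (½·448.3·7.5)·3.6 = 0 → R_y = 40652.05/8.3 = 4897.84 ≈ 4898 lb.
ΣF_y = 0: L_y + 4897.84 − 1550 − 2250 − 2800 − ½·448.3·7.5 = 0 → L_y = 3383 lb.
ΣF_x = 0: L_x + 1950 = 0 → L_x = -1950 lb.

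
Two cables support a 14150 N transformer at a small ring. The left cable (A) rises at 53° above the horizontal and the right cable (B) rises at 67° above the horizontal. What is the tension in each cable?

T_A = 6384 N, T_B = 9833 N

ΣF_x = 0: −T_A·cos53° + T_B·cos67° = 0 → T_B = 1.54023·T_A.
ΣF_y = 0: T_A·sin53° + T_B·sin67° = 14150.
Substitute: T_A·(0.798636 + 1.54023·0.920505) = 14150 → T_A = 6384.15 ≈ 6384 N.
Then T_B = 1.54023 × 6384.15 = 9833 N.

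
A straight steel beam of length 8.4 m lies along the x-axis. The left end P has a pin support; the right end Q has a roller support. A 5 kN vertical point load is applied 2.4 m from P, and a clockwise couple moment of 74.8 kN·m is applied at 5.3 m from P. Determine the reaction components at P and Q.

Moments about P: Q_y·8.4 − 5·2.4 − 74.8 = 0 → Q_y = 86.8/8.4 = 10.3333 ≈ 10.33 kN.
ΣF_y = 0: P_y + 10.3333 − 5 = 0 → P_y = -5.333 kN.
ΣF_x = 0: no horizontal applied forces, so P_x = 0.

P_x = 0, P_y = -5.333 kN, Q_y = 10.33 kN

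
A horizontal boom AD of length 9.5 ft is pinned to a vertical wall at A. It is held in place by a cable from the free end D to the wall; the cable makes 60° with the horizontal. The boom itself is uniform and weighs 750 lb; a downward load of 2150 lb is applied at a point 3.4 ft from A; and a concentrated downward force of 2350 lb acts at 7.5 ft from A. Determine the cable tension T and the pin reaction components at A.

T = 3464 lb, A_x = 1732 lb, A_y = 2250 lb

ΣM about A: T·sin60°·9.5 − 750·4.75 − 2150·3.4 − 2350·7.5 = 0 → T = 28497.5/(9.5·0.866025) = 3463.8 ≈ 3464 lb.
ΣF_x = 0: A_x − T·cos60° = 0 → A_x = 3463.8 × 0.5 = 1732 lb.
ΣF_y = 0: A_y + T·sin60° − 750 − 2150 − 2350 = 0 → A_y = 5250 − 3463.8 × 0.866025 = 2250 lb.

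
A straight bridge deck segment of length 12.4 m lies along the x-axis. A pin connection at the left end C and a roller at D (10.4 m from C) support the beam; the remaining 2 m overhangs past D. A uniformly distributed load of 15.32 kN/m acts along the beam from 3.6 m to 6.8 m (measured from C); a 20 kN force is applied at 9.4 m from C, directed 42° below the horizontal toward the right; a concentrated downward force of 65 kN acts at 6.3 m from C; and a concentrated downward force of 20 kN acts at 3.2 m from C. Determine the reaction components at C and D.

C_x = -14.86 kN, C_y = 65.27 kN, D_y = 82.14 kN

Resultant of the distributed load: 15.32 × 3.2 = 49.024 kN at 5.2 m from C.
Taking moments about C: D_y·10.4 − (15.32·3.2)·5.2 − 20·sin42°·9.4 − 65·6.3 − 20·3.2 = 0 → D_y = 854.221/10.4 = 82.1366 ≈ 82.14 kN.
ΣF_y = 0: C_y + 82.1366 − 15.32·3.2 − 20·sin42° − 65 − 20 = 0 → C_y = 65.27 kN.
ΣF_x = 0: C_x + 20·cos42° = 0 → C_x = -14.86 kN.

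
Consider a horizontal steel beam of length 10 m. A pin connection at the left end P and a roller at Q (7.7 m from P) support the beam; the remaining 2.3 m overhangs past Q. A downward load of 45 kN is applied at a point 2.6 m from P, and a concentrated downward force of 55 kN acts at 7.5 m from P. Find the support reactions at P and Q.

Moments about P: Q_y·7.7 − 45·2.6 − 55·7.5 = 0 → Q_y = 529.5/7.7 = 68.7662 ≈ 68.77 kN.
ΣF_y = 0: P_y + 68.7662 − 45 − 55 = 0 → P_y = 31.23 kN.
ΣF_x = 0: no horizontal applied forces, so P_x = 0.

P_x = 0, P_y = 31.23 kN, Q_y = 68.77 kN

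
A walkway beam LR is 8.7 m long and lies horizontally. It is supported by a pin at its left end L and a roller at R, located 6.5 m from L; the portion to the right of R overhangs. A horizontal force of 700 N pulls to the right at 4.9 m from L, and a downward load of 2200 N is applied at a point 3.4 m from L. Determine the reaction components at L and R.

Moments about L: R_y·6.5 − 2200·3.4 = 0 → R_y = 7480/6.5 = 1150.77 ≈ 1151 N.
ΣF_y = 0: L_y + 1150.77 − 2200 = 0 → L_y = 1049 N.
ΣF_x = 0: L_x + 700 = 0 → L_x = -700.0 N.

L_x = -700.0 N, L_y = 1049 N, R_y = 1151 N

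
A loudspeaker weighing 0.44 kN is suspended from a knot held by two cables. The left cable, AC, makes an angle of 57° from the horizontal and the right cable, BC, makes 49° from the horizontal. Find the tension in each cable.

T_AC = 0.3003 kN, T_BC = 0.2493 kN

ΣF_x = 0: −T_AC·cos57° + T_BC·cos49° = 0 → T_BC = 0.830168·T_AC.
ΣF_y = 0: T_AC·sin57° + T_BC·sin49° = 0.44.
Substitute: T_AC·(0.838671 + 0.830168·0.75471) = 0.44 → T_AC = 0.300299 ≈ 0.3003 kN.
Then T_BC = 0.830168 × 0.300299 = 0.2493 kN.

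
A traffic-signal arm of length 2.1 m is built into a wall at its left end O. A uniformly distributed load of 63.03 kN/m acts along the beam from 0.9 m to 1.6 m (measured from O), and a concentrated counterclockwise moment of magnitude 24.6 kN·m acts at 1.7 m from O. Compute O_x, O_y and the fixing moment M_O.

O_x = 0, O_y = 44.12 kN, M_O = 30.55 kN·m

Resultant of the distributed load: 63.03 × 0.7 = 44.121 kN at 1.25 m from O.
ΣF_x = 0: O_x = 0.
ΣF_y = 0: O_y − 63.03·0.7 = 0 → O_y = 44.12 kN.
ΣM about O: M_O − (63.03·0.7)·1.25 + 24.6 = 0 → M_O = 30.55 kN·m.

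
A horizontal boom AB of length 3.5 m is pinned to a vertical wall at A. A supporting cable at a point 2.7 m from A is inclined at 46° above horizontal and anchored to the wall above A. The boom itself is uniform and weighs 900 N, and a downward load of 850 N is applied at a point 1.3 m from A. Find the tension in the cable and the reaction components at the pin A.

T = 1380 N, A_x = 958.5 N, A_y = 757.4 N

ΣM about A: T·sin46°·2.7 − 900·1.75 − 850·1.3 = 0 → T = 2680/(2.7·0.71934) = 1379.87 ≈ 1380 N.
ΣF_x = 0: A_x − T·cos46° = 0 → A_x = 1379.87 × 0.694658 = 958.5 N.
ΣF_y = 0: A_y + T·sin46° − 900 − 850 = 0 → A_y = 1750 − 1379.87 × 0.71934 = 757.4 N.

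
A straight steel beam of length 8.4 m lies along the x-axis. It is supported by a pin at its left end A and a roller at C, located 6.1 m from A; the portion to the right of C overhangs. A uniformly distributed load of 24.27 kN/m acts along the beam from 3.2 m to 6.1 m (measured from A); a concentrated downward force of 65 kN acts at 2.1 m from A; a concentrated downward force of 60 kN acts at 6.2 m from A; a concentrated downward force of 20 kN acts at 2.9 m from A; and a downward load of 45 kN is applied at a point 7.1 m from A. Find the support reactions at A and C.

A_x = 0, A_y = 61.48 kN, C_y = 198.9 kN

Resultant of the distributed load: 24.27 × 2.9 = 70.383 kN at 4.65 m from A.
Taking moments about A: C_y·6.1 − (24.27·2.9)·4.65 − 65·2.1 − 60·6.2 − 20·2.9 − 45·7.1 = 0 → C_y = 1213.28095/6.1 = 198.899 ≈ 198.9 kN.
ΣF_y = 0: A_y + 198.899 − 24.27·2.9 − 65 − 60 − 20 − 45 = 0 → A_y = 61.48 kN.
ΣF_x = 0: no horizontal applied forces, so A_x = 0.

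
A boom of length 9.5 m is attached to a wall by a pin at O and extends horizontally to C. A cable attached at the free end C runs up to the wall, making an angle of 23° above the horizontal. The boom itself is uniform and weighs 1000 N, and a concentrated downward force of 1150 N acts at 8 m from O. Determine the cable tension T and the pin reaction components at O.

T = 3758 N, O_x = 3459 N, O_y = 681.6 N

ΣM about O: T·sin23°·9.5 − 1000·4.75 − 1150·8 = 0 → T = 13950/(9.5·0.390731) = 3758.14 ≈ 3758 N.
ΣF_x = 0: O_x − T·cos23° = 0 → O_x = 3758.14 × 0.920505 = 3459 N.
ΣF_y = 0: O_y + T·sin23° − 1000 − 1150 = 0 → O_y = 2150 − 3758.14 × 0.390731 = 681.6 N.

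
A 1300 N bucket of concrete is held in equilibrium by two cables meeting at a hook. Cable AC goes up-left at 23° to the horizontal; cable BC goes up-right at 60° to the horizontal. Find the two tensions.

ΣF_x = 0: −T_AC·cos23° + T_BC·cos60° = 0 → T_BC = 1.84101·T_AC.
ΣF_y = 0: T_AC·sin23° + T_BC·sin60° = 1300.
Substitute: T_AC·(0.390731 + 1.84101·0.866025) = 1300 → T_AC = 654.882 ≈ 654.9 N.
Then T_BC = 1.84101 × 654.882 = 1206 N.

T_AC = 654.9 N, T_BC = 1206 N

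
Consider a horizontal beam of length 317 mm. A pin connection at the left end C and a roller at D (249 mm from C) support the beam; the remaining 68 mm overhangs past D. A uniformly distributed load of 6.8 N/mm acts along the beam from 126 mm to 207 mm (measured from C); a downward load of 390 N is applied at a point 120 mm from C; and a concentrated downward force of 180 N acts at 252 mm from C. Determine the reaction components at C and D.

Resultant of the distributed load: 6.8 × 81 = 550.8 N at 166.5 mm from C.
Taking moments about C: D_y·249 − (6.8·81)·166.5 − 390·120 − 180·252 = 0 → D_y = 183868.2/249 = 738.427 ≈ 738.4 N.
ΣF_y = 0: C_y + 738.427 − 6.8·81 − 390 − 180 = 0 → C_y = 382.4 N.
ΣF_x = 0: no horizontal applied forces, so C_x = 0.

C_x = 0, C_y = 382.4 N, D_y = 738.4 N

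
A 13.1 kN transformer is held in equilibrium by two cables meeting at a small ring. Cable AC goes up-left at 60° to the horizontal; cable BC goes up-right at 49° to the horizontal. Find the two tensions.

T_AC = 9.090 kN, T_BC = 6.927 kN

ΣF_x = 0: −T_AC·cos60° + T_BC·cos49° = 0 → T_BC = 0.762127·T_AC.
ΣF_y = 0: T_AC·sin60° + T_BC·sin49° = 13.1.
Substitute: T_AC·(0.866025 + 0.762127·0.75471) = 13.1 → T_AC = 9.08959 ≈ 9.090 kN.
Then T_BC = 0.762127 × 9.08959 = 6.927 kN.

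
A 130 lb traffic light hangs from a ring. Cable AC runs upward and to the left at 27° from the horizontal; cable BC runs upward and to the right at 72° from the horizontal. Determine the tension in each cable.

ΣF_x = 0: −T_AC·cos27° + T_BC·cos72° = 0 → T_BC = 2.88336·T_AC.
ΣF_y = 0: T_AC·sin27° + T_BC·sin72° = 130.
Substitute: T_AC·(0.45399 + 2.88336·0.951057) = 130 → T_AC = 40.6729 ≈ 40.67 lb.
Then T_BC = 2.88336 × 40.6729 = 117.3 lb.

T_AC = 40.67 lb, T_BC = 117.3 lb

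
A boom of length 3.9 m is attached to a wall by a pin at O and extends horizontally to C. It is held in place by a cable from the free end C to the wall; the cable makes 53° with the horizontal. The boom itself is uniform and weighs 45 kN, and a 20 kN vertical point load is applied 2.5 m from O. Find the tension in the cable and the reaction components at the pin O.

T = 44.23 kN, O_x = 26.62 kN, O_y = 29.68 kN

ΣM about O: T·sin53°·3.9 − 45·1.95 − 20·2.5 = 0 → T = 137.75/(3.9·0.798636) = 44.226 ≈ 44.23 kN.
ΣF_x = 0: O_x − T·cos53° = 0 → O_x = 44.226 × 0.601815 = 26.62 kN.
ΣF_y = 0: O_y + T·sin53° − 45 − 20 = 0 → O_y = 65 − 44.226 × 0.798636 = 29.68 kN.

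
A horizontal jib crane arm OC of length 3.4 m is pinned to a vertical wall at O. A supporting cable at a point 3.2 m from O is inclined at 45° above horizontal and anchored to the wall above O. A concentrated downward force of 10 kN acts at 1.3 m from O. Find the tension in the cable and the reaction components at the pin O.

ΣM about O: T·sin45°·3.2 − 10·1.3 = 0 → T = 13/(3.2·0.707107) = 5.74524 ≈ 5.745 kN.
ΣF_x = 0: O_x − T·cos45° = 0 → O_x = 5.74524 × 0.707107 = 4.062 kN.
ΣF_y = 0: O_y + T·sin45° − 10 = 0 → O_y = 10 − 5.74524 × 0.707107 = 5.938 kN.

T = 5.745 kN, O_x = 4.062 kN, O_y = 5.938 kN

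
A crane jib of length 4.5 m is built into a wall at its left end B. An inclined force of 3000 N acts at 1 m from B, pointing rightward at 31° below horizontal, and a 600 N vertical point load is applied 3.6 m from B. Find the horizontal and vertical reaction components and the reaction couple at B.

ΣF_x = 0: B_x + 3000·cos31° = 0 → B_x = -2572 N.
ΣF_y = 0: B_y − 3000·sin31° − 600 = 0 → B_y = 2145 N.
ΣM about B: M_B − 3000·sin31°·1 − 600·3.6 = 0 → M_B = 3705 N·m.

B_x = -2572 N, B_y = 2145 N, M_B = 3705 N·m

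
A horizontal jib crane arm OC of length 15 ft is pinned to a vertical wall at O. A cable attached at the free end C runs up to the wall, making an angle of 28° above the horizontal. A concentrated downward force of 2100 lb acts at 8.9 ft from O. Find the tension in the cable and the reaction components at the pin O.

T = 2654 lb, O_x = 2343 lb, O_y = 854.0 lb

ΣM about O: T·sin28°·15 − 2100·8.9 = 0 → T = 18690/(15·0.469472) = 2654.05 ≈ 2654 lb.
ΣF_x = 0: O_x − T·cos28° = 0 → O_x = 2654.05 × 0.882948 = 2343 lb.
ΣF_y = 0: O_y + T·sin28° − 2100 = 0 → O_y = 2100 − 2654.05 × 0.469472 = 854.0 lb.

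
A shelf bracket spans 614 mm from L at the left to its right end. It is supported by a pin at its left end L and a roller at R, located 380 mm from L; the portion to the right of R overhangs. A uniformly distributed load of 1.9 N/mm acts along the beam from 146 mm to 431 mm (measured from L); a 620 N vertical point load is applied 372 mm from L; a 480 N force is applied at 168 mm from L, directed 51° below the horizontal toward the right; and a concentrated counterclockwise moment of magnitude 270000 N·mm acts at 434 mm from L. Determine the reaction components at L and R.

L_x = -302.1 N, L_y = 1062 N, R_y = 472.5 N

Resultant of the distributed load: 1.9 × 285 = 541.5 N at 288.5 mm from L.
Taking moments about L: R_y·380 − (1.9·285)·288.5 − 620·372 − 480·sin51°·168 + 270000 = 0 → R_y = 179532/380 = 472.453 ≈ 472.5 N.
ΣF_y = 0: L_y + 472.453 − 1.9·285 − 620 − 480·sin51° = 0 → L_y = 1062 N.
ΣF_x = 0: L_x + 480·cos51° = 0 → L_x = -302.1 N.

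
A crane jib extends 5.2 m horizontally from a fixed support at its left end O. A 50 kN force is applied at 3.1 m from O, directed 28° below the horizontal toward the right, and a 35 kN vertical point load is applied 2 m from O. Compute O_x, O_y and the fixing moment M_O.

ΣF_x = 0: O_x + 50·cos28° = 0 → O_x = -44.15 kN.
ΣF_y = 0: O_y − 50·sin28° − 35 = 0 → O_y = 58.47 kN.
ΣM about O: M_O − 50·sin28°·3.1 − 35·2 = 0 → M_O = 142.8 kN·m.

O_x = -44.15 kN, O_y = 58.47 kN, M_O = 142.8 kN·m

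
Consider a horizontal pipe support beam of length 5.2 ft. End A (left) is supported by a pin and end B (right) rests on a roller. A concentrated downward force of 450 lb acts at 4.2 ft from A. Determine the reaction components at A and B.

A_x = 0, A_y = 86.54 lb, B_y = 363.5 lb

ΣM about A: B_y·5.2 − 450·4.2 = 0 → B_y = 1890/5.2 = 363.462 ≈ 363.5 lb.
ΣF_y = 0: A_y + 363.462 − 450 = 0 → A_y = 86.54 lb.
ΣF_x = 0: no horizontal applied forces, so A_x = 0.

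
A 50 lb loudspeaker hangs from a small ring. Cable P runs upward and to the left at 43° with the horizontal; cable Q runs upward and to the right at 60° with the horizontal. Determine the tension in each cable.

ΣF_x = 0: −T_P·cos43° + T_Q·cos60° = 0 → T_Q = 1.46271·T_P.
ΣF_y = 0: T_P·sin43° + T_Q·sin60° = 50.
Substitute: T_P·(0.681998 + 1.46271·0.866025) = 50 → T_P = 25.6576 ≈ 25.66 lb.
Then T_Q = 1.46271 × 25.6576 = 37.53 lb.

T_P = 25.66 lb, T_Q = 37.53 lb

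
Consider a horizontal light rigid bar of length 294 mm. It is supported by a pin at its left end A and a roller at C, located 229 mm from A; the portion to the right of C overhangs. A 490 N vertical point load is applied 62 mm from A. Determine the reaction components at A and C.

A_x = 0, A_y = 357.3 N, C_y = 132.7 N

Taking moments about A: C_y·229 − 490·62 = 0 → C_y = 30380/229 = 132.664 ≈ 132.7 N.
ΣF_y = 0: A_y + 132.664 − 490 = 0 → A_y = 357.3 N.
ΣF_x = 0: no horizontal applied forces, so A_x = 0.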